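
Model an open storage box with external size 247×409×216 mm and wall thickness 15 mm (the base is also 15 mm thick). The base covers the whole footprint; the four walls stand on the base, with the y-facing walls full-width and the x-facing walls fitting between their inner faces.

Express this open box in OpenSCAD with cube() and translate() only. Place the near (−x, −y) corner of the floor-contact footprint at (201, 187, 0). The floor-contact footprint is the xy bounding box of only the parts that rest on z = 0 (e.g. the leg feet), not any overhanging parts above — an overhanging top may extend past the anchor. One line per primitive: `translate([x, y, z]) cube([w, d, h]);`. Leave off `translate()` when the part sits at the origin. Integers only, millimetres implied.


translate([201, 187, 0]) cube([247, 409, 15]);
translate([201, 187, 15]) cube([247, 15, 201]);
translate([201, 581, 15]) cube([247, 15, 201]);
translate([201, 202, 15]) cube([15, 379, 201]);
translate([433, 202, 15]) cube([15, 379, 201]);


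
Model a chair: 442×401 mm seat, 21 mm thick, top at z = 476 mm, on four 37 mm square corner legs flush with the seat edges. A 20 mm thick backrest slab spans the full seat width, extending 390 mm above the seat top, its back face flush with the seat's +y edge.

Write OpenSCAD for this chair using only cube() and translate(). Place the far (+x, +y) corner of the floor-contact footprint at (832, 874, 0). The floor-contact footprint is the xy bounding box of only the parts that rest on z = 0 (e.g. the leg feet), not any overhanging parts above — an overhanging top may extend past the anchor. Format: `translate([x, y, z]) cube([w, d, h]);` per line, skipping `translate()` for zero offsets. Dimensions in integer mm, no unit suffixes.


translate([390, 473, 455]) cube([442, 401, 21]);
translate([390, 473, 0]) cube([37, 37, 455]);
translate([795, 473, 0]) cube([37, 37, 455]);
translate([390, 837, 0]) cube([37, 37, 455]);
translate([795, 837, 0]) cube([37, 37, 455]);
translate([390, 854, 476]) cube([442, 20, 390]);


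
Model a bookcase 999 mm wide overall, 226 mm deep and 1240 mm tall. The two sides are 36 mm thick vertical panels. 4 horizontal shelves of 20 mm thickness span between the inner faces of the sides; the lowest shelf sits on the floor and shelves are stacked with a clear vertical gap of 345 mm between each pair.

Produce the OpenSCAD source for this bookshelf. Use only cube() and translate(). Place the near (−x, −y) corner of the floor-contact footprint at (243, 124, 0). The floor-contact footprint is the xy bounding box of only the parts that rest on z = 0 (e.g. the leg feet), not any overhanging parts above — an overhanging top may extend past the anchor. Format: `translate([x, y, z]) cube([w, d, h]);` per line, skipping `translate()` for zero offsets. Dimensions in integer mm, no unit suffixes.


translate([243, 124, 0]) cube([36, 226, 1240]);
translate([1206, 124, 0]) cube([36, 226, 1240]);
translate([279, 124, 0]) cube([927, 226, 20]);
translate([279, 124, 365]) cube([927, 226, 20]);
translate([279, 124, 730]) cube([927, 226, 20]);
translate([279, 124, 1095]) cube([927, 226, 20]);


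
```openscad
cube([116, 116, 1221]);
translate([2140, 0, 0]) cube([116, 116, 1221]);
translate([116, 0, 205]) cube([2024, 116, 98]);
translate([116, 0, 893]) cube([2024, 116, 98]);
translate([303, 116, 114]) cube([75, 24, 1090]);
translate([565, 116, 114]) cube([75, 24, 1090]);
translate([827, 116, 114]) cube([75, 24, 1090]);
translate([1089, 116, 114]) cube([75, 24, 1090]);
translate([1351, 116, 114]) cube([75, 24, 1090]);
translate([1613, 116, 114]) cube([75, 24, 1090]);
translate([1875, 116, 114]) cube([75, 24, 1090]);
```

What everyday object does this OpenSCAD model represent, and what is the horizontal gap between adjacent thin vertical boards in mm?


A fence section. The picket gap is 187 mm.

Two posts, two rails, 7 pickets — a fence section. Span 2024 mm holds 7 pickets of 75 mm with 8 equal gaps: ⌊(2024 − 7·75) / 8⌋ = 187 mm.


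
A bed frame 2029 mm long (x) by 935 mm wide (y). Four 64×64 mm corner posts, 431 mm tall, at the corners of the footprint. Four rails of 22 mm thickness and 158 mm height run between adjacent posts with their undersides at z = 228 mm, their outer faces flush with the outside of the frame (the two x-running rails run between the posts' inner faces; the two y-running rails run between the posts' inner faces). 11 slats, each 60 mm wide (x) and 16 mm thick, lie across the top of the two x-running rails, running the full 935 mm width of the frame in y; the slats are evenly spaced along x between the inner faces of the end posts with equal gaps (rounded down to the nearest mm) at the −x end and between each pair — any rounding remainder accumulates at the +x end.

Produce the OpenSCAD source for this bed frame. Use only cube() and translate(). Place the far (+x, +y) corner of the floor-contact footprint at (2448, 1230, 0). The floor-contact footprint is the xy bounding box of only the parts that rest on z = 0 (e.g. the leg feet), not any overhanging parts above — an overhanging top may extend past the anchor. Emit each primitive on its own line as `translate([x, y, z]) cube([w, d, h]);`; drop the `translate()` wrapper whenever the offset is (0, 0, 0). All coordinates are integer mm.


translate([419, 295, 0]) cube([64, 64, 431]);
translate([419, 1166, 0]) cube([64, 64, 431]);
translate([2384, 295, 0]) cube([64, 64, 431]);
translate([2384, 1166, 0]) cube([64, 64, 431]);
translate([483, 295, 228]) cube([1901, 22, 158]);
translate([483, 1208, 228]) cube([1901, 22, 158]);
translate([419, 359, 228]) cube([22, 807, 158]);
translate([2426, 359, 228]) cube([22, 807, 158]);
translate([586, 295, 386]) cube([60, 935, 16]);
translate([749, 295, 386]) cube([60, 935, 16]);
translate([912, 295, 386]) cube([60, 935, 16]);
translate([1075, 295, 386]) cube([60, 935, 16]);
translate([1238, 295, 386]) cube([60, 935, 16]);
translate([1401, 295, 386]) cube([60, 935, 16]);
translate([1564, 295, 386]) cube([60, 935, 16]);
translate([1727, 295, 386]) cube([60, 935, 16]);
translate([1890, 295, 386]) cube([60, 935, 16]);
translate([2053, 295, 386]) cube([60, 935, 16]);
translate([2216, 295, 386]) cube([60, 935, 16]);


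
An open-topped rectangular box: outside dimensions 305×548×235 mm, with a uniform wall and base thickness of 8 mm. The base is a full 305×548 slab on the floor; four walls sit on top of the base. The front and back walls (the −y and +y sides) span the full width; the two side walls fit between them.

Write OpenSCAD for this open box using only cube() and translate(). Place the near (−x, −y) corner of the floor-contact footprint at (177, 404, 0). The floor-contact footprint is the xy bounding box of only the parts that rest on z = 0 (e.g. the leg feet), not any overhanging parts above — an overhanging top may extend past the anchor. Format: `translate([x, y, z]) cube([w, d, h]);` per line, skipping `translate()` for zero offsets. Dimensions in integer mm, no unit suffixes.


translate([177, 404, 0]) cube([305, 548, 8]);
translate([177, 404, 8]) cube([305, 8, 227]);
translate([177, 944, 8]) cube([305, 8, 227]);
translate([177, 412, 8]) cube([8, 532, 227]);
translate([474, 412, 8]) cube([8, 532, 227]);


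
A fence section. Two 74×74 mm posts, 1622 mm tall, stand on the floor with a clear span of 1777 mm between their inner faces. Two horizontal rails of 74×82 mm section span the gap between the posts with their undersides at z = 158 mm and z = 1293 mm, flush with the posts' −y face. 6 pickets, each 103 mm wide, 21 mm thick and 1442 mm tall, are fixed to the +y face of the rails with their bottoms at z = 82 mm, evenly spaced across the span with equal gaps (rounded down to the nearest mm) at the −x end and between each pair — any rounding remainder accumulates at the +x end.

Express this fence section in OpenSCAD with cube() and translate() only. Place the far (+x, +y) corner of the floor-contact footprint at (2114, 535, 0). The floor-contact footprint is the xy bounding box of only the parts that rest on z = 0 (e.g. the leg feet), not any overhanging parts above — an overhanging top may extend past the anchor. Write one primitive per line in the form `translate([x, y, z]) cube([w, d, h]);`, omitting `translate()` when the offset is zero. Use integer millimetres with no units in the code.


translate([189, 461, 0]) cube([74, 74, 1622]);
translate([2040, 461, 0]) cube([74, 74, 1622]);
translate([263, 461, 158]) cube([1777, 74, 82]);
translate([263, 461, 1293]) cube([1777, 74, 82]);
translate([428, 535, 82]) cube([103, 21, 1442]);
translate([696, 535, 82]) cube([103, 21, 1442]);
translate([964, 535, 82]) cube([103, 21, 1442]);
translate([1232, 535, 82]) cube([103, 21, 1442]);
translate([1500, 535, 82]) cube([103, 21, 1442]);
translate([1768, 535, 82]) cube([103, 21, 1442]);


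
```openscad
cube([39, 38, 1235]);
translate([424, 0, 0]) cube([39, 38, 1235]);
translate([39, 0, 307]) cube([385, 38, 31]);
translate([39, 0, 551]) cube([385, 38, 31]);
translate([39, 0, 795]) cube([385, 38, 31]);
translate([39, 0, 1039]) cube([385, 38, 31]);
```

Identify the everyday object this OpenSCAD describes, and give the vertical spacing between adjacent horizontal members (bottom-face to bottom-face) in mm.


A ladder. The rung spacing is 244 mm.

Two tall 39×38 posts with 4 short bars between them — a ladder. Adjacent rungs sit at z = 307 and z = 551, so the spacing is 551 − 307 = 244 mm.


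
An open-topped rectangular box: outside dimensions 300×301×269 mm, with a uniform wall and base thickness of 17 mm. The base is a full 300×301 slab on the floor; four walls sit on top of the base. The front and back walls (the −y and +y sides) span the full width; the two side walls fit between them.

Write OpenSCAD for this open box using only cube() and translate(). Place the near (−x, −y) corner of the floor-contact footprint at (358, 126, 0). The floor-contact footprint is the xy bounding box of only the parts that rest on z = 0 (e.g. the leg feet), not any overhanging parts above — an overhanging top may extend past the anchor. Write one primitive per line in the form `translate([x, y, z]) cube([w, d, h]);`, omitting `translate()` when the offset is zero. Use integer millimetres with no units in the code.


translate([358, 126, 0]) cube([300, 301, 17]);
translate([358, 126, 17]) cube([300, 17, 252]);
translate([358, 410, 17]) cube([300, 17, 252]);
translate([358, 143, 17]) cube([17, 267, 252]);
translate([641, 143, 17]) cube([17, 267, 252]);


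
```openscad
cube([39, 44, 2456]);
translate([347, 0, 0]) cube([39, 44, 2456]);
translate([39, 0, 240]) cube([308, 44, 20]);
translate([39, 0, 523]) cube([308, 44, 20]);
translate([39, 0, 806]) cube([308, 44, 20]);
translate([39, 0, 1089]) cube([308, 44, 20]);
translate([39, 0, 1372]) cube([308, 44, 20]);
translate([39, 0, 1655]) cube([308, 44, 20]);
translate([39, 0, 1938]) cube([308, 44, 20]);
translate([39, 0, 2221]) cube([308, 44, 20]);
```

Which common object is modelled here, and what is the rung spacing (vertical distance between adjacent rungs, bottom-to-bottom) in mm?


A ladder. The rung spacing is 283 mm.

Two tall 39×44 posts with 8 short bars between them — a ladder. Adjacent rungs sit at z = 240 and z = 523, so the spacing is 523 − 240 = 283 mm.


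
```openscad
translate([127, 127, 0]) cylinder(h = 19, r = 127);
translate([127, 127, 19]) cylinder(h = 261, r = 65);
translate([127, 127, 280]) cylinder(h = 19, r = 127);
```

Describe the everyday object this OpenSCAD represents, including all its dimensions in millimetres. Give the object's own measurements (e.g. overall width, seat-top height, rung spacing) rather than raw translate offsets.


A spool: two coaxial disc flanges of radius 127 mm and thickness 19 mm, joined by a core cylinder of radius 65 mm and height 261 mm. The lower flange rests on z = 0 and the three cylinders share a vertical axis.


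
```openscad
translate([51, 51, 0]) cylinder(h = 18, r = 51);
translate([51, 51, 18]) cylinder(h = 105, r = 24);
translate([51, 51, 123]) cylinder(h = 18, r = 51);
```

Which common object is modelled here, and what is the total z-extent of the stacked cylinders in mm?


A spool. The overall height is 141 mm.

Three coaxial cylinders, large–small–large — a spool. Two 18 mm flanges and a 105 mm core give 18 + 105 + 18 = 141 mm.


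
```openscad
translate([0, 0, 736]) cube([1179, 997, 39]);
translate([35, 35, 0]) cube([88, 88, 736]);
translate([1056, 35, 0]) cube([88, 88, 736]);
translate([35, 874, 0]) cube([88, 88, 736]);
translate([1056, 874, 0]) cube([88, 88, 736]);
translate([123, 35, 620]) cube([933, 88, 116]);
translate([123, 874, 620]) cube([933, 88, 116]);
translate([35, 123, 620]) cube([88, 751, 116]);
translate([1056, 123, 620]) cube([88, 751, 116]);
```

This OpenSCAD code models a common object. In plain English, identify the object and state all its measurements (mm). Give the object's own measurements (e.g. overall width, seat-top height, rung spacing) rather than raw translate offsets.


A rectangular dining table. The top is 1179×997×39 mm with its upper surface at z = 775 mm. It stands on four 88×88 mm square legs, each inset 35 mm from the nearest pair of top edges, running from the floor to the underside of the top. Four apron rails, 88 mm thick and 116 mm tall, run between adjacent legs with their top edges flush with the underside of the top and their outer faces flush with the legs' outer faces.


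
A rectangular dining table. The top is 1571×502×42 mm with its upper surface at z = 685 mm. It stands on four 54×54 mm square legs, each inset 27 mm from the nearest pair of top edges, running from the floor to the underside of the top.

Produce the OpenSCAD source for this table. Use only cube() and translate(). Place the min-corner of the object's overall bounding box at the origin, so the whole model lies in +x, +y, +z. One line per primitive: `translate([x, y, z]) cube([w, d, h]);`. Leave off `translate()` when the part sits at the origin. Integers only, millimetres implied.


translate([0, 0, 643]) cube([1571, 502, 42]);
translate([27, 27, 0]) cube([54, 54, 643]);
translate([1490, 27, 0]) cube([54, 54, 643]);
translate([27, 421, 0]) cube([54, 54, 643]);
translate([1490, 421, 0]) cube([54, 54, 643]);


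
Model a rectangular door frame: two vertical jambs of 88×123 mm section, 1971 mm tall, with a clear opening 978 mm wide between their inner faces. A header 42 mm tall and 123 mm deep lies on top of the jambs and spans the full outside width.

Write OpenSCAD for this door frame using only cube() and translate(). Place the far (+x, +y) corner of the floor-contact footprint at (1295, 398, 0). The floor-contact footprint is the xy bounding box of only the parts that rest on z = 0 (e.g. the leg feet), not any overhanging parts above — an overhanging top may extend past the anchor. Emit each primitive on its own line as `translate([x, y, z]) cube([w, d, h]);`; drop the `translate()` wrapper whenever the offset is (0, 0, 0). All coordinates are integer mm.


translate([141, 275, 0]) cube([88, 123, 1971]);
translate([1207, 275, 0]) cube([88, 123, 1971]);
translate([141, 275, 1971]) cube([1154, 123, 42]);


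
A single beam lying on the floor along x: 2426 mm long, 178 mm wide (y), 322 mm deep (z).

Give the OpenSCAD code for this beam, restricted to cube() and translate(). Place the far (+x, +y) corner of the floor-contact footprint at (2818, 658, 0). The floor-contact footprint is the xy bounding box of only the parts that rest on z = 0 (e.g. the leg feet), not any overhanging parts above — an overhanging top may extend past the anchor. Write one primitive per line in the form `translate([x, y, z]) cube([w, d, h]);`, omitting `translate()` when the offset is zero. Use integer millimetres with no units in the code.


translate([392, 480, 0]) cube([2426, 178, 322]);


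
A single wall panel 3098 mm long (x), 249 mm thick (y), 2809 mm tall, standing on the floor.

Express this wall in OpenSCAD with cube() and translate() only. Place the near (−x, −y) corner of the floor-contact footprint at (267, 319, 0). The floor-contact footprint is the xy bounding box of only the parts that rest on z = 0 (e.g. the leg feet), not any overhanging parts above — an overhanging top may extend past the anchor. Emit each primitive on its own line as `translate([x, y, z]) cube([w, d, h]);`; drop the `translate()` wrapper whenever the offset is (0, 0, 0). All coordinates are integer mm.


translate([267, 319, 0]) cube([3098, 249, 2809]);


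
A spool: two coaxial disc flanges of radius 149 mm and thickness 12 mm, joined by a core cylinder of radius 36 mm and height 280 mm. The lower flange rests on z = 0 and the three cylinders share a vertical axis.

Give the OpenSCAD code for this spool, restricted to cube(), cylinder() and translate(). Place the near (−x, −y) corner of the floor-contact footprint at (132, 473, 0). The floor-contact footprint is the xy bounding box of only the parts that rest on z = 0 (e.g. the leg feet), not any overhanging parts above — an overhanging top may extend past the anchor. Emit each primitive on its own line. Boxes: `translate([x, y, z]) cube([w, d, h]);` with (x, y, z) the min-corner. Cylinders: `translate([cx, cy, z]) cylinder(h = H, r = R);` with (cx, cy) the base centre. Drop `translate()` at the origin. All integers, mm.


translate([281, 622, 0]) cylinder(h = 12, r = 149);
translate([281, 622, 12]) cylinder(h = 280, r = 36);
translate([281, 622, 292]) cylinder(h = 12, r = 149);


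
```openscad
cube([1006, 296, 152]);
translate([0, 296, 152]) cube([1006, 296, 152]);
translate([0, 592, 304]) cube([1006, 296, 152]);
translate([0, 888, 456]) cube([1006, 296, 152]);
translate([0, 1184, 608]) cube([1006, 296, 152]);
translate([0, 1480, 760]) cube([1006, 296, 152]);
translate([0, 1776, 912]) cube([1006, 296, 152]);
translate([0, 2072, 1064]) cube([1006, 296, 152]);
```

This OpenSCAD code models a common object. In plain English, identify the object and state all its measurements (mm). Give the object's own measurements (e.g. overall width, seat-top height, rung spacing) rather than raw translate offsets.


A straight staircase of 8 solid steps. Each step is 1006 mm wide (x), 296 mm deep (y, the going) and 152 mm tall (the rise). The first step rests on the floor; each subsequent step sits one going further in +y and one rise higher in +z, directly behind and above the previous step with no overlap.


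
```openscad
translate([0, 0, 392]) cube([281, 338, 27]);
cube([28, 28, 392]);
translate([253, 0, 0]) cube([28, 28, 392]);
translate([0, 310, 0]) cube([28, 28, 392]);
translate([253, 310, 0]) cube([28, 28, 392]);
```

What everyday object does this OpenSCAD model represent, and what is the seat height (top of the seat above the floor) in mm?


A stool. The seat height is 419 mm.

A 281×338×27 slab at z = 392 on four corner posts — a stool. The seat top is 392 + 27 = 419 mm.


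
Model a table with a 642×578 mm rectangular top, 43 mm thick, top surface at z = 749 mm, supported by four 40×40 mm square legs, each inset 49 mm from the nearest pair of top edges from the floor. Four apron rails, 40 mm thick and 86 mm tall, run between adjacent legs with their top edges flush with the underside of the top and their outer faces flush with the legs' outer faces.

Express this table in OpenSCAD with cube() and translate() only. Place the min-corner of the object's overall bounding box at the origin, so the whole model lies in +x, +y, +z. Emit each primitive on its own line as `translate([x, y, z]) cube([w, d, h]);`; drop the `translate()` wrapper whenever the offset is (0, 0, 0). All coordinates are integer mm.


translate([0, 0, 706]) cube([642, 578, 43]);
translate([49, 49, 0]) cube([40, 40, 706]);
translate([553, 49, 0]) cube([40, 40, 706]);
translate([49, 489, 0]) cube([40, 40, 706]);
translate([553, 489, 0]) cube([40, 40, 706]);
translate([89, 49, 620]) cube([464, 40, 86]);
translate([89, 489, 620]) cube([464, 40, 86]);
translate([49, 89, 620]) cube([40, 400, 86]);
translate([553, 89, 620]) cube([40, 400, 86]);


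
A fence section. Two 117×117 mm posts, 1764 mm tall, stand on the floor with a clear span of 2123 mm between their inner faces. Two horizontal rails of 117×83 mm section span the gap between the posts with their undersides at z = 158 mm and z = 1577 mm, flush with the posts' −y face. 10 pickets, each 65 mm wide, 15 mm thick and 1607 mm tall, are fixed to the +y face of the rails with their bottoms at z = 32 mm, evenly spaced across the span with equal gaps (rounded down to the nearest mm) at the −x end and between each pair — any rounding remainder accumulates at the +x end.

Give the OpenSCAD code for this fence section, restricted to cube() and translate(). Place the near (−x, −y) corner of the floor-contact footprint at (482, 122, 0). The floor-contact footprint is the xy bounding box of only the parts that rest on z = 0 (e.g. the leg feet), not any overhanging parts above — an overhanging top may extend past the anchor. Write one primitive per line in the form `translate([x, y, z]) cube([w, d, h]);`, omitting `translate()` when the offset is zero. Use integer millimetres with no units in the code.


translate([482, 122, 0]) cube([117, 117, 1764]);
translate([2722, 122, 0]) cube([117, 117, 1764]);
translate([599, 122, 158]) cube([2123, 117, 83]);
translate([599, 122, 1577]) cube([2123, 117, 83]);
translate([732, 239, 32]) cube([65, 15, 1607]);
translate([930, 239, 32]) cube([65, 15, 1607]);
translate([1128, 239, 32]) cube([65, 15, 1607]);
translate([1326, 239, 32]) cube([65, 15, 1607]);
translate([1524, 239, 32]) cube([65, 15, 1607]);
translate([1722, 239, 32]) cube([65, 15, 1607]);
translate([1920, 239, 32]) cube([65, 15, 1607]);
translate([2118, 239, 32]) cube([65, 15, 1607]);
translate([2316, 239, 32]) cube([65, 15, 1607]);
translate([2514, 239, 32]) cube([65, 15, 1607]);


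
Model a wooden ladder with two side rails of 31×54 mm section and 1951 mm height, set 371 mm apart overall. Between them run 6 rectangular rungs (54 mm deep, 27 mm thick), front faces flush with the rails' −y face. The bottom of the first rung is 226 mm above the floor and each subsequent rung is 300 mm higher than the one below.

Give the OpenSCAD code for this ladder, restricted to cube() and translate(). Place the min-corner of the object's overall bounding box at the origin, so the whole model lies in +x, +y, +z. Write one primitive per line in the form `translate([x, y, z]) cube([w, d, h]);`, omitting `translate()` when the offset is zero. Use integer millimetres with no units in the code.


// rung span = 371 - 2*31 = 309
// rung[k] z = 226 + k*300
cube([31, 54, 1951]);
translate([340, 0, 0]) cube([31, 54, 1951]);
translate([31, 0, 226]) cube([309, 54, 27]);
translate([31, 0, 526]) cube([309, 54, 27]);
translate([31, 0, 826]) cube([309, 54, 27]);
translate([31, 0, 1126]) cube([309, 54, 27]);
translate([31, 0, 1426]) cube([309, 54, 27]);
translate([31, 0, 1726]) cube([309, 54, 27]);


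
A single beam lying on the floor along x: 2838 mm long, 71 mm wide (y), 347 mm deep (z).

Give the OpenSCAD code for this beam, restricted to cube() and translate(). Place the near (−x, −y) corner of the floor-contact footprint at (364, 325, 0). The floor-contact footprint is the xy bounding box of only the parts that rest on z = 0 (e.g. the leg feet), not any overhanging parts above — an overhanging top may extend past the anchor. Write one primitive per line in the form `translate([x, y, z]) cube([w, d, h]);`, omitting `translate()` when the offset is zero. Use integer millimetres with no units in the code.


translate([364, 325, 0]) cube([2838, 71, 347]);


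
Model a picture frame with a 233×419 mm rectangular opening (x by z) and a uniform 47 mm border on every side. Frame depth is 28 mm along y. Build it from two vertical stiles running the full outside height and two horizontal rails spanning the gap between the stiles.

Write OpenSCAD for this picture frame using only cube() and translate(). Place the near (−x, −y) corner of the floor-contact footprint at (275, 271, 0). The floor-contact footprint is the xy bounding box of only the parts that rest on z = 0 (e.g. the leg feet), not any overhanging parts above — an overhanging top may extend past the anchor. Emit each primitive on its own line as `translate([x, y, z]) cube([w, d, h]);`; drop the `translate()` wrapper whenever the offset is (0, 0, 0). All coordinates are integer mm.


translate([275, 271, 0]) cube([47, 28, 513]);
translate([555, 271, 0]) cube([47, 28, 513]);
translate([322, 271, 0]) cube([233, 28, 47]);
translate([322, 271, 466]) cube([233, 28, 47]);


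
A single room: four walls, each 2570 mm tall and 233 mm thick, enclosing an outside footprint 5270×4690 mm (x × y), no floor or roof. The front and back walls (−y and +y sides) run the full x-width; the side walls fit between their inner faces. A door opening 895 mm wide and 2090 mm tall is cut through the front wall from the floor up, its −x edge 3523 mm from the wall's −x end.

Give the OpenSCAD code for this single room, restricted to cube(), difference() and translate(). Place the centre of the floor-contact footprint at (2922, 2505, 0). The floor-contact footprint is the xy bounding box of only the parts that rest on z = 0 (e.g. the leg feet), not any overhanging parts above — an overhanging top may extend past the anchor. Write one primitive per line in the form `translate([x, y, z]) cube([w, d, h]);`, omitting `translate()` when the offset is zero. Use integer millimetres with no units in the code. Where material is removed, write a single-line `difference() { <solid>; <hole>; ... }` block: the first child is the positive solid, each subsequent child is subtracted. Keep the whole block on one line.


difference() { translate([287, 160, 0]) cube([5270, 233, 2570]); translate([3810, 160, 0]) cube([895, 233, 2090]); }
translate([287, 4617, 0]) cube([5270, 233, 2570]);
translate([287, 393, 0]) cube([233, 4224, 2570]);
translate([5324, 393, 0]) cube([233, 4224, 2570]);


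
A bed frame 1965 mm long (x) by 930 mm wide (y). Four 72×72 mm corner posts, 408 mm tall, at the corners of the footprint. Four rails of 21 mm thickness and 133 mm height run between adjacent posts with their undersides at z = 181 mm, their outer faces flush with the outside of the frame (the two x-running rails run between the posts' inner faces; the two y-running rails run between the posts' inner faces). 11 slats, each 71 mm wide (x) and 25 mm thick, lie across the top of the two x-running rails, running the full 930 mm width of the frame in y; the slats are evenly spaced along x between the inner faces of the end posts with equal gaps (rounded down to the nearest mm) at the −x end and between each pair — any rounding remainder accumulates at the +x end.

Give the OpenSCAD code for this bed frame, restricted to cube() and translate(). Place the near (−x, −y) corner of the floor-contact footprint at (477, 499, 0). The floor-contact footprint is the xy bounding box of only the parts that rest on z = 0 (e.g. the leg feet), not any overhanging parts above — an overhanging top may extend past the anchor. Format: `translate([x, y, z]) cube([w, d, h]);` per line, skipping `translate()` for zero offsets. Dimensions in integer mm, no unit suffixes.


translate([477, 499, 0]) cube([72, 72, 408]);
translate([477, 1357, 0]) cube([72, 72, 408]);
translate([2370, 499, 0]) cube([72, 72, 408]);
translate([2370, 1357, 0]) cube([72, 72, 408]);
translate([549, 499, 181]) cube([1821, 21, 133]);
translate([549, 1408, 181]) cube([1821, 21, 133]);
translate([477, 571, 181]) cube([21, 786, 133]);
translate([2421, 571, 181]) cube([21, 786, 133]);
translate([635, 499, 314]) cube([71, 930, 25]);
translate([792, 499, 314]) cube([71, 930, 25]);
translate([949, 499, 314]) cube([71, 930, 25]);
translate([1106, 499, 314]) cube([71, 930, 25]);
translate([1263, 499, 314]) cube([71, 930, 25]);
translate([1420, 499, 314]) cube([71, 930, 25]);
translate([1577, 499, 314]) cube([71, 930, 25]);
translate([1734, 499, 314]) cube([71, 930, 25]);
translate([1891, 499, 314]) cube([71, 930, 25]);
translate([2048, 499, 314]) cube([71, 930, 25]);
translate([2205, 499, 314]) cube([71, 930, 25]);


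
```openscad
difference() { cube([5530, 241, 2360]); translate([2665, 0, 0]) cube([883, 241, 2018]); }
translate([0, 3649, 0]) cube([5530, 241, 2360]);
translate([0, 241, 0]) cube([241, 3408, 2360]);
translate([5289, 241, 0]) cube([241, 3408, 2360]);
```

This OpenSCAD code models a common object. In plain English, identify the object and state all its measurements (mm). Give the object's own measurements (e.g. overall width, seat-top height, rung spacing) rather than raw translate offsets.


A single room: four walls, each 2360 mm tall and 241 mm thick, enclosing an outside footprint 5530×3890 mm (x × y), no floor or roof. The front and back walls (−y and +y sides) run the full x-width; the side walls fit between their inner faces. A door opening 883 mm wide and 2018 mm tall is cut through the front wall from the floor up, its −x edge 2665 mm from the wall's −x end.


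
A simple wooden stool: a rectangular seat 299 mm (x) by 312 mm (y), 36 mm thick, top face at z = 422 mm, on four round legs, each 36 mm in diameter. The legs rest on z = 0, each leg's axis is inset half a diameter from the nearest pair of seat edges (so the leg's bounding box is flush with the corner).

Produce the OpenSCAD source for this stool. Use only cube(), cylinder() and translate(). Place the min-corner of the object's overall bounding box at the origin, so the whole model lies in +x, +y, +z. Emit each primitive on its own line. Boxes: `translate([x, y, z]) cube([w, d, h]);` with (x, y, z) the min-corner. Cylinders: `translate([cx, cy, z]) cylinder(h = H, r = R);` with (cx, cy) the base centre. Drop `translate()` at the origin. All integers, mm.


translate([0, 0, 386]) cube([299, 312, 36]);
translate([18, 18, 0]) cylinder(h = 386, r = 18);
translate([281, 18, 0]) cylinder(h = 386, r = 18);
translate([18, 294, 0]) cylinder(h = 386, r = 18);
translate([281, 294, 0]) cylinder(h = 386, r = 18);


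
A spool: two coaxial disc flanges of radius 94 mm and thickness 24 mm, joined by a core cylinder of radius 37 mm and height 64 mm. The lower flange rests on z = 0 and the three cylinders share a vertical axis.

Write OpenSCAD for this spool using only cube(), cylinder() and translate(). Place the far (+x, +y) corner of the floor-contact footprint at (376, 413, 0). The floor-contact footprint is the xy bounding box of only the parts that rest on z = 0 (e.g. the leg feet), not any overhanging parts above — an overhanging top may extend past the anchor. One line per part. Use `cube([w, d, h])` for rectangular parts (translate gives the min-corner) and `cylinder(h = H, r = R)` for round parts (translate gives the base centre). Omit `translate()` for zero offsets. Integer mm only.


translate([282, 319, 0]) cylinder(h = 24, r = 94);
translate([282, 319, 24]) cylinder(h = 64, r = 37);
translate([282, 319, 88]) cylinder(h = 24, r = 94);


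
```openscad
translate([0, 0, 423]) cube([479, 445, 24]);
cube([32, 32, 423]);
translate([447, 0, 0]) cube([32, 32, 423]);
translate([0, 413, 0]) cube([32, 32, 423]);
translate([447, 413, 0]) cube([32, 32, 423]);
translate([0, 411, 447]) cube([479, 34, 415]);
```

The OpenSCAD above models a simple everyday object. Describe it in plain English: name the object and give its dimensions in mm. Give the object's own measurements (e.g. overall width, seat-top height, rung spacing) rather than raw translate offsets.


A chair. The seat is a 479×445×24 mm slab with its top at z = 447 mm, on four 32×32 mm corner legs (flush with the seat edges, standing on z = 0). A flat backrest 34 mm thick, 415 mm tall, spans the full seat width and rises from the seat top along its +y edge, rear face flush with the rear of the seat.


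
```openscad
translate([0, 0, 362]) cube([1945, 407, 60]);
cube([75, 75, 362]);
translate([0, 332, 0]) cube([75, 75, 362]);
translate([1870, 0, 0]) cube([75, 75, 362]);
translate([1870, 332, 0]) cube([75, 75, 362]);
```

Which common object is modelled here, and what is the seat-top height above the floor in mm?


A bench. The seat-top height is 422 mm.

A long slab on four corner posts — a bench. The slab sits at z = 362 with thickness 60, so the top is 362 + 60 = 422 mm.


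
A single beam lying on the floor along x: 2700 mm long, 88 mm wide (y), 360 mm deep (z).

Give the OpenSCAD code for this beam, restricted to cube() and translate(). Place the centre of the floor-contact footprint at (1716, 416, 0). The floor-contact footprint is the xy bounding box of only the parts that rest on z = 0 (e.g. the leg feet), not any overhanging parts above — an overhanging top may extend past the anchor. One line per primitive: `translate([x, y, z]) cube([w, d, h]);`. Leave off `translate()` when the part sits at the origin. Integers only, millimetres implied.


translate([366, 372, 0]) cube([2700, 88, 360]);


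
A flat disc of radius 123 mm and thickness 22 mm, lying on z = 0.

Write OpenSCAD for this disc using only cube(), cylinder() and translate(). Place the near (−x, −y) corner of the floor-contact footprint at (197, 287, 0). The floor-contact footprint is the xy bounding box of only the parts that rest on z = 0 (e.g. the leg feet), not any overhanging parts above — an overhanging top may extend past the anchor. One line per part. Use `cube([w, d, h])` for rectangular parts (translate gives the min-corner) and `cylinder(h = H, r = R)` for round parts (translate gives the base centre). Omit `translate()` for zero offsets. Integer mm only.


translate([320, 410, 0]) cylinder(h = 22, r = 123);


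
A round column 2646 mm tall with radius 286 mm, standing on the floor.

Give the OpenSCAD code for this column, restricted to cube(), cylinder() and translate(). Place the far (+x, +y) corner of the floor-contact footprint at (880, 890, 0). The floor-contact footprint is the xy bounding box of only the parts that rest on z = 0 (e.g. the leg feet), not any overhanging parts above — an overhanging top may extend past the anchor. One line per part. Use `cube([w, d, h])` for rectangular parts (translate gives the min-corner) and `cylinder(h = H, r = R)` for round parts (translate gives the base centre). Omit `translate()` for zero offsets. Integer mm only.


translate([594, 604, 0]) cylinder(h = 2646, r = 286);


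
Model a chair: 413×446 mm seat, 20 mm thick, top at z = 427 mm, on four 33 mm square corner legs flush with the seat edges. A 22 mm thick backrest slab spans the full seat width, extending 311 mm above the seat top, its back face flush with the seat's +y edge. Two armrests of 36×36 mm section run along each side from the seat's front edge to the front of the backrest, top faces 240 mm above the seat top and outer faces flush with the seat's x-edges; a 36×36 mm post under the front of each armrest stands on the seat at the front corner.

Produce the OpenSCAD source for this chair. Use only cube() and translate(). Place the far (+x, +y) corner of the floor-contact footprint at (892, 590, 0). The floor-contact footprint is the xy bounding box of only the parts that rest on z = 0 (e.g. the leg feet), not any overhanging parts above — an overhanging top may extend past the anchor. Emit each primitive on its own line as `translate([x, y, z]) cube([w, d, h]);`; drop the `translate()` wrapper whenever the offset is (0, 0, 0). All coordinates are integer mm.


translate([479, 144, 407]) cube([413, 446, 20]);
translate([479, 144, 0]) cube([33, 33, 407]);
translate([859, 144, 0]) cube([33, 33, 407]);
translate([479, 557, 0]) cube([33, 33, 407]);
translate([859, 557, 0]) cube([33, 33, 407]);
translate([479, 568, 427]) cube([413, 22, 311]);
translate([479, 144, 631]) cube([36, 424, 36]);
translate([856, 144, 631]) cube([36, 424, 36]);
translate([479, 144, 427]) cube([36, 36, 204]);
translate([856, 144, 427]) cube([36, 36, 204]);


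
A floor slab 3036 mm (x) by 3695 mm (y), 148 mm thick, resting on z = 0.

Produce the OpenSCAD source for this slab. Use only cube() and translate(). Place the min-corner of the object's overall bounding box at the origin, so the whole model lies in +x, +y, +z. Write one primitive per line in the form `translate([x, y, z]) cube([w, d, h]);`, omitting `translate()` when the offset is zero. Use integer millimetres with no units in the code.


cube([3036, 3695, 148]);


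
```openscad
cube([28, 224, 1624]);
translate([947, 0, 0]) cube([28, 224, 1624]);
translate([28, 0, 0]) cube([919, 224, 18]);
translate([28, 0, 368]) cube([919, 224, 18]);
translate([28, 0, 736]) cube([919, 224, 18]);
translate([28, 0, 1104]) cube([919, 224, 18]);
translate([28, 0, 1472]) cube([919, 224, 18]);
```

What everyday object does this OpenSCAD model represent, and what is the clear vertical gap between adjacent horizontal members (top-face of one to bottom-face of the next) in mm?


A bookshelf. The clear shelf gap is 350 mm.

Two tall side panels with 5 horizontal boards between them — a bookshelf. The first two shelf undersides are at z = 0 and z = 368; with shelf thickness 18, the clear gap is 368 − 0 − 18 = 350 mm.


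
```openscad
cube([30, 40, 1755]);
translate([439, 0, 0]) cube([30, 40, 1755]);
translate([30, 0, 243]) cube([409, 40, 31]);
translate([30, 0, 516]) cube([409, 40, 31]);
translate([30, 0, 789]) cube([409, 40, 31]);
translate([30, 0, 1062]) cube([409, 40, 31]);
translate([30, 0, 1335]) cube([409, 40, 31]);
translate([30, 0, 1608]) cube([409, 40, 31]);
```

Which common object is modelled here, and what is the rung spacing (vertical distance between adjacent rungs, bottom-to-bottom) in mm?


A ladder. The rung spacing is 273 mm.

Two tall 30×40 posts with 6 short bars between them — a ladder. Adjacent rungs sit at z = 243 and z = 516, so the spacing is 516 − 243 = 273 mm.


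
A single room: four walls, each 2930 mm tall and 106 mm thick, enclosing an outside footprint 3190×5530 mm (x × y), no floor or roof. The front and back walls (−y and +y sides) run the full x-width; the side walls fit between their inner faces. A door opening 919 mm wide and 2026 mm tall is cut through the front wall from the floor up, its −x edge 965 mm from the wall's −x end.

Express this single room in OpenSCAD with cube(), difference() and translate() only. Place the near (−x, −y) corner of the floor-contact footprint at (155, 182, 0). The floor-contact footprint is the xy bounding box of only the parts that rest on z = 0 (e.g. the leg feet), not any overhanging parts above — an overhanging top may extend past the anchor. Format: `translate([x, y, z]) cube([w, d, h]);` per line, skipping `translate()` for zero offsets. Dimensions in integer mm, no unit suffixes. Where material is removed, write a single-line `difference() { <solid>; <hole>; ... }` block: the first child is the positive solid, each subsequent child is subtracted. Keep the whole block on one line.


difference() { translate([155, 182, 0]) cube([3190, 106, 2930]); translate([1120, 182, 0]) cube([919, 106, 2026]); }
translate([155, 5606, 0]) cube([3190, 106, 2930]);
translate([155, 288, 0]) cube([106, 5318, 2930]);
translate([3239, 288, 0]) cube([106, 5318, 2930]);


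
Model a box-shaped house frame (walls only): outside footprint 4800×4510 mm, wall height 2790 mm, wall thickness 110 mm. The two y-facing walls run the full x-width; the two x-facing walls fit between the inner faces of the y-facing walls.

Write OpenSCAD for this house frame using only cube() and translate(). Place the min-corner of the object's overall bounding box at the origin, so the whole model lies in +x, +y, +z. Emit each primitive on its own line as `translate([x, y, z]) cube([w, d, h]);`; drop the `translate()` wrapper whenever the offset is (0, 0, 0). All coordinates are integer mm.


cube([4800, 110, 2790]);
translate([0, 4400, 0]) cube([4800, 110, 2790]);
translate([0, 110, 0]) cube([110, 4290, 2790]);
translate([4690, 110, 0]) cube([110, 4290, 2790]);


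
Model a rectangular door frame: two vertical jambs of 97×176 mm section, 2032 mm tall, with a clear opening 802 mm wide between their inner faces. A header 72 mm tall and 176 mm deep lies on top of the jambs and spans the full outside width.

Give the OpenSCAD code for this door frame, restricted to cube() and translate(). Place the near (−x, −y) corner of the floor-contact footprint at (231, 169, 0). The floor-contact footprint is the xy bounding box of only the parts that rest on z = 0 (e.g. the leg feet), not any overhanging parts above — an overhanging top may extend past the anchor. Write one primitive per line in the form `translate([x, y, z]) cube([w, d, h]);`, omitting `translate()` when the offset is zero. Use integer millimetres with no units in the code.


translate([231, 169, 0]) cube([97, 176, 2032]);
translate([1130, 169, 0]) cube([97, 176, 2032]);
translate([231, 169, 2032]) cube([996, 176, 72]);
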